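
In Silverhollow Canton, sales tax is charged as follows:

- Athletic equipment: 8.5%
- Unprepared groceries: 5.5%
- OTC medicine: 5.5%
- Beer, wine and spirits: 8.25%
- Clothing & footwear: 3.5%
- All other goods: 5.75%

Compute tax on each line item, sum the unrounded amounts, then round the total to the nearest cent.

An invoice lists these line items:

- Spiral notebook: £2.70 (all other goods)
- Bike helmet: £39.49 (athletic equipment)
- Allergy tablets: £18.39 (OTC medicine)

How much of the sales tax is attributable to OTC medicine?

Allergy tablets £18.39: OTC medicine → 5.5% → £1.01145
Tax on OTC medicine: unrounded sum = £1.01145 → £1.01

£1.01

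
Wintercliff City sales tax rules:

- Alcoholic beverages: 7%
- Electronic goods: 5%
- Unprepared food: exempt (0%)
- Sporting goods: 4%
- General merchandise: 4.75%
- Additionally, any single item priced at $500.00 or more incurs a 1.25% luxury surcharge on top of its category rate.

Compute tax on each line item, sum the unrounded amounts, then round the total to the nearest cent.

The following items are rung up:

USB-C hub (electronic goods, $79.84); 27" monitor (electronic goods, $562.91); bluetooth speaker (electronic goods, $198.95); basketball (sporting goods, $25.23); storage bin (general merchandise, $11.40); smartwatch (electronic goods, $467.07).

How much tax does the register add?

USB-C hub $79.84: electronic goods → 5% → $3.992
27" monitor $562.91: electronic goods → 5% + 1.25% surcharge = 6.25% → $35.181875
Bluetooth speaker $198.95: electronic goods → 5% → $9.9475
Basketball $25.23: sporting goods → 4% → $1.0092
Storage bin $11.40: general merchandise → 4.75% → $0.5415
Smartwatch $467.07: electronic goods → 5% → $23.3535
Unrounded tax sum = $74.025575 → $74.03

$74.03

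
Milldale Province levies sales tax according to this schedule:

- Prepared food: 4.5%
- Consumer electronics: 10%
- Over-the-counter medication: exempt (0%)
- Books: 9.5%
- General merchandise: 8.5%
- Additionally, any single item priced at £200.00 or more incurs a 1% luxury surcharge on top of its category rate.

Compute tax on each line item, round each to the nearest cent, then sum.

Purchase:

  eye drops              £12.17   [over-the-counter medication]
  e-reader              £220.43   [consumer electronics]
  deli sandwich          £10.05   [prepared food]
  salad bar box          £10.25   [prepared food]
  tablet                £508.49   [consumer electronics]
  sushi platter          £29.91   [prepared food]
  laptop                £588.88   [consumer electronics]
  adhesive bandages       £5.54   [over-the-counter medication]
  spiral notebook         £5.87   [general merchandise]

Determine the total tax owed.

Eye drops £12.17: over-the-counter medication → 0% → £0.00
E-reader £220.43: consumer electronics → 10% + 1% surcharge = 11% → £24.25
Deli sandwich £10.05: prepared food → 4.5% → £0.45
Salad bar box £10.25: prepared food → 4.5% → £0.46
Tablet £508.49: consumer electronics → 10% + 1% surcharge = 11% → £55.93
Sushi platter £29.91: prepared food → 4.5% → £1.35
Laptop £588.88: consumer electronics → 10% + 1% surcharge = 11% → £64.78
Adhesive bandages £5.54: over-the-counter medication → 0% → £0.00
Spiral notebook £5.87: general merchandise → 8.5% → £0.50
Total tax = £24.25 + £0.45 + £0.46 + £55.93 + £1.35 + £64.78 + £0.50 = £147.72

£147.72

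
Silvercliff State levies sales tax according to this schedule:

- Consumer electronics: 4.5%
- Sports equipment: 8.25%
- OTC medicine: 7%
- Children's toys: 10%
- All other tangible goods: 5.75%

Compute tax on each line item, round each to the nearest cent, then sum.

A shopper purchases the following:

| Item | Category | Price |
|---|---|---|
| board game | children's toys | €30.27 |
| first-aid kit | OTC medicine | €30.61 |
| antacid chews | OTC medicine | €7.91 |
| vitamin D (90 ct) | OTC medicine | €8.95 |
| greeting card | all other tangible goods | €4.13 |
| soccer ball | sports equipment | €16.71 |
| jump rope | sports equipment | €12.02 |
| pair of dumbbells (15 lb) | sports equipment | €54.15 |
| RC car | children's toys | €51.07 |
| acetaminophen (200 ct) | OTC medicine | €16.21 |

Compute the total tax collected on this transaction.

€19.67

Board game €30.27: children's toys → 10% → €3.03
First-aid kit €30.61: OTC medicine → 7% → €2.14
Antacid chews €7.91: OTC medicine → 7% → €0.55
Vitamin D (90 ct) €8.95: OTC medicine → 7% → €0.63
Greeting card €4.13: all other tangible goods → 5.75% → €0.24
Soccer ball €16.71: sports equipment → 8.25% → €1.38
Jump rope €12.02: sports equipment → 8.25% → €0.99
Pair of dumbbells (15 lb) €54.15: sports equipment → 8.25% → €4.47
RC car €51.07: children's toys → 10% → €5.11
Acetaminophen (200 ct) €16.21: OTC medicine → 7% → €1.13
Total tax = €3.03 + €2.14 + €0.55 + €0.63 + €0.24 + €1.38 + €0.99 + €4.47 + €5.11 + €1.13 = €19.67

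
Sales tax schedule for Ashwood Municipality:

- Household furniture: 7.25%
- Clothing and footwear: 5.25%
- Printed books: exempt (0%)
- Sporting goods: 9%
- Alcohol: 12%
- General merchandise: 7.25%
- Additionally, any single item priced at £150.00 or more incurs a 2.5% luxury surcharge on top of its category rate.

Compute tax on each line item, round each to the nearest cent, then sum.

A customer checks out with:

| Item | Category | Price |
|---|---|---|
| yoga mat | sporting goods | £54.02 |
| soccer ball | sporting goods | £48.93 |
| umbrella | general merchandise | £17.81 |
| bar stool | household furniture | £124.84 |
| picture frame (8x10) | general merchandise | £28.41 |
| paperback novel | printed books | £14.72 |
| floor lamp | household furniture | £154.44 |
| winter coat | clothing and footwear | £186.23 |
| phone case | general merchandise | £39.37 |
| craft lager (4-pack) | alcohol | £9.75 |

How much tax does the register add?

Yoga mat £54.02: sporting goods → 9% → £4.86
Soccer ball £48.93: sporting goods → 9% → £4.40
Umbrella £17.81: general merchandise → 7.25% → £1.29
Bar stool £124.84: household furniture → 7.25% → £9.05
Picture frame (8x10) £28.41: general merchandise → 7.25% → £2.06
Paperback novel £14.72: printed books → 0% → £0.00
Floor lamp £154.44: household furniture → 7.25% + 2.5% surcharge = 9.75% → £15.06
Winter coat £186.23: clothing and footwear → 5.25% + 2.5% surcharge = 7.75% → £14.43
Phone case £39.37: general merchandise → 7.25% → £2.85
Craft lager (4-pack) £9.75: alcohol → 12% → £1.17
Total tax = £4.86 + £4.40 + £1.29 + £9.05 + £2.06 + £15.06 + £14.43 + £2.85 + £1.17 = £55.17

£55.17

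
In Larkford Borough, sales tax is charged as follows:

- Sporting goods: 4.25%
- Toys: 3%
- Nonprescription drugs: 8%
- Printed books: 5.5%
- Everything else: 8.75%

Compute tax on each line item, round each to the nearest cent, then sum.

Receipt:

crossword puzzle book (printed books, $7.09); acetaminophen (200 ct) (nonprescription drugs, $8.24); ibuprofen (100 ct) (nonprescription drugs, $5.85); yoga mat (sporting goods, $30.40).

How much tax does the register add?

$2.81

Crossword puzzle book $7.09: printed books → 5.5% → $0.39
Acetaminophen (200 ct) $8.24: nonprescription drugs → 8% → $0.66
Ibuprofen (100 ct) $5.85: nonprescription drugs → 8% → $0.47
Yoga mat $30.40: sporting goods → 4.25% → $1.29
Total tax = $0.39 + $0.66 + $0.47 + $1.29 = $2.81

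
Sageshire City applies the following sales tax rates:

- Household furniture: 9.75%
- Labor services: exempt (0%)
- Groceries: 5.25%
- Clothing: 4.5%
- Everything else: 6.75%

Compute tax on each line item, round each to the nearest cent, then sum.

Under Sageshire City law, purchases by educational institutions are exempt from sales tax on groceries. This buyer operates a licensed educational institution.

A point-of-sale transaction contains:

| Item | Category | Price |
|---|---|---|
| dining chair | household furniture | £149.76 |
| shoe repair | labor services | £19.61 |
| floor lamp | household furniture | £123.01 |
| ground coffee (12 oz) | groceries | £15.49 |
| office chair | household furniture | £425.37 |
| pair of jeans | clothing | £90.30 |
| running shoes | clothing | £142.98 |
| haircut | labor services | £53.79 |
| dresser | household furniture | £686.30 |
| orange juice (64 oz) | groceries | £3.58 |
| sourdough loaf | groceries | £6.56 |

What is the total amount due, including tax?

Dining chair £149.76: household furniture → 9.75% → £14.60
Shoe repair £19.61: labor services → 0% → £0.00
Floor lamp £123.01: household furniture → 9.75% → £11.99
Ground coffee (12 oz) £15.49: groceries, buyer-exempt → 0% → £0.00
Office chair £425.37: household furniture → 9.75% → £41.47
Pair of jeans £90.30: clothing → 4.5% → £4.06
Running shoes £142.98: clothing → 4.5% → £6.43
Haircut £53.79: labor services → 0% → £0.00
Dresser £686.30: household furniture → 9.75% → £66.91
Orange juice (64 oz) £3.58: groceries, buyer-exempt → 0% → £0.00
Sourdough loaf £6.56: groceries, buyer-exempt → 0% → £0.00
Subtotal = £1716.75; tax = £145.46; total due = £1862.21

£1862.21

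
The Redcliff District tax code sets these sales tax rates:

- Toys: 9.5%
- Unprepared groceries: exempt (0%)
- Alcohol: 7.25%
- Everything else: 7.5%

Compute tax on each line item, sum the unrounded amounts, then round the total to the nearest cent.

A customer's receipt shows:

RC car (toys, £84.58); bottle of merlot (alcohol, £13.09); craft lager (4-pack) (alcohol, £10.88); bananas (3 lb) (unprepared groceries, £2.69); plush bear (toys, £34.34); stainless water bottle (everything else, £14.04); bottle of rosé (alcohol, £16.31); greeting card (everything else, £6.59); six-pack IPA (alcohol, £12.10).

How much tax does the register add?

£16.64

RC car £84.58: toys → 9.5% → £8.0351
Bottle of merlot £13.09: alcohol → 7.25% → £0.949025
Craft lager (4-pack) £10.88: alcohol → 7.25% → £0.7888
Bananas (3 lb) £2.69: unprepared groceries → 0% → £0.00
Plush bear £34.34: toys → 9.5% → £3.2623
Stainless water bottle £14.04: everything else → 7.5% → £1.053
Bottle of rosé £16.31: alcohol → 7.25% → £1.182475
Greeting card £6.59: everything else → 7.5% → £0.49425
Six-pack IPA £12.10: alcohol → 7.25% → £0.87725
Unrounded tax sum = £16.6422 → £16.64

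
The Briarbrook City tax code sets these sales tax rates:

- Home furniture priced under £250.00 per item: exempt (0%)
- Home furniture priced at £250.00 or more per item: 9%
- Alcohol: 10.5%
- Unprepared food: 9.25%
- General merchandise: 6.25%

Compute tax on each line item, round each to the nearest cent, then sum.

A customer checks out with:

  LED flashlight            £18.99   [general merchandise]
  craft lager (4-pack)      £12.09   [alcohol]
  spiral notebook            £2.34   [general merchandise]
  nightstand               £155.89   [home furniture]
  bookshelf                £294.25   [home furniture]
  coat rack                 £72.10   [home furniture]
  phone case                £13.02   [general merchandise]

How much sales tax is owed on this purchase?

LED flashlight £18.99: general merchandise → 6.25% → £1.19
Craft lager (4-pack) £12.09: alcohol → 10.5% → £1.27
Spiral notebook £2.34: general merchandise → 6.25% → £0.15
Nightstand £155.89: home furniture, under £250.00 → 0% → £0.00
Bookshelf £294.25: home furniture, £250.00 or more → 9% → £26.48
Coat rack £72.10: home furniture, under £250.00 → 0% → £0.00
Phone case £13.02: general merchandise → 6.25% → £0.81
Total tax = £1.19 + £1.27 + £0.15 + £26.48 + £0.81 = £29.90

£29.90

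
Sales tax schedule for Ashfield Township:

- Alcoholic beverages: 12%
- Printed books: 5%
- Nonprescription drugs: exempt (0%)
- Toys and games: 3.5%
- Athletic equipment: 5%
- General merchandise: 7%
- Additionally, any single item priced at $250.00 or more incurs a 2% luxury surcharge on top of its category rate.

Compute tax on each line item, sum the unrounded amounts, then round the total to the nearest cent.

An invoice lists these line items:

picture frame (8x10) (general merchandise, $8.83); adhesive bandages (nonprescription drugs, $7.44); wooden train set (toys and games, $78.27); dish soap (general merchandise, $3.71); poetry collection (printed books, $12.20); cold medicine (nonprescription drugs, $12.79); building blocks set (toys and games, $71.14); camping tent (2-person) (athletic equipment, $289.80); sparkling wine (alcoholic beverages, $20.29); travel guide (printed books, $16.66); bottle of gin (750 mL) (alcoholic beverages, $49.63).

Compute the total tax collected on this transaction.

$36.23

Picture frame (8x10) $8.83: general merchandise → 7% → $0.6181
Adhesive bandages $7.44: nonprescription drugs → 0% → $0.00
Wooden train set $78.27: toys and games → 3.5% → $2.73945
Dish soap $3.71: general merchandise → 7% → $0.2597
Poetry collection $12.20: printed books → 5% → $0.61
Cold medicine $12.79: nonprescription drugs → 0% → $0.00
Building blocks set $71.14: toys and games → 3.5% → $2.4899
Camping tent (2-person) $289.80: athletic equipment → 5% + 2% surcharge = 7% → $20.286
Sparkling wine $20.29: alcoholic beverages → 12% → $2.4348
Travel guide $16.66: printed books → 5% → $0.833
Bottle of gin (750 mL) $49.63: alcoholic beverages → 12% → $5.9556
Unrounded tax sum = $36.22655 → $36.23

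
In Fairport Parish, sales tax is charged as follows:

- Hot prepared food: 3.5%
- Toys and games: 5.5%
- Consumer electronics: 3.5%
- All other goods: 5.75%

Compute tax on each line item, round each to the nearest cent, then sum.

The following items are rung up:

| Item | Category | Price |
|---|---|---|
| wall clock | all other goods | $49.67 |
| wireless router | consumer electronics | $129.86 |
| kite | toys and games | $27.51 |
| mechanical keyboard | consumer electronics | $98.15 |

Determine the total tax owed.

$12.36

Wall clock $49.67: all other goods → 5.75% → $2.86
Wireless router $129.86: consumer electronics → 3.5% → $4.55
Kite $27.51: toys and games → 5.5% → $1.51
Mechanical keyboard $98.15: consumer electronics → 3.5% → $3.44
Total tax = $2.86 + $4.55 + $1.51 + $3.44 = $12.36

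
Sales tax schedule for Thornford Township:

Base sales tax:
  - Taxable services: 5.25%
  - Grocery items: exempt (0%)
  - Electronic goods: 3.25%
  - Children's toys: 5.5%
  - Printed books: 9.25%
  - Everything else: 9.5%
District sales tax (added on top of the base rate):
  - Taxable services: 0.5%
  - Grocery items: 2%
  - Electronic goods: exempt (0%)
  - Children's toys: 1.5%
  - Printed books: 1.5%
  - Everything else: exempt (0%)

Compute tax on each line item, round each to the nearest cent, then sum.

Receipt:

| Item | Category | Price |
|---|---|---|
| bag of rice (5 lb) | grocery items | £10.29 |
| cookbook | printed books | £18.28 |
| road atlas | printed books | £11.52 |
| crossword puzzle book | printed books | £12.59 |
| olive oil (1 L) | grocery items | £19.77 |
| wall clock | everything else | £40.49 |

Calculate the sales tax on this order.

£9.02

Bag of rice (5 lb) £10.29: grocery items → 0% + 2% district = 2% → £0.21
Cookbook £18.28: printed books → 9.25% + 1.5% district = 10.75% → £1.97
Road atlas £11.52: printed books → 9.25% + 1.5% district = 10.75% → £1.24
Crossword puzzle book £12.59: printed books → 9.25% + 1.5% district = 10.75% → £1.35
Olive oil (1 L) £19.77: grocery items → 0% + 2% district = 2% → £0.40
Wall clock £40.49: everything else → 9.5% + 0% district = 9.5% → £3.85
Total tax = £0.21 + £1.97 + £1.24 + £1.35 + £0.40 + £3.85 = £9.02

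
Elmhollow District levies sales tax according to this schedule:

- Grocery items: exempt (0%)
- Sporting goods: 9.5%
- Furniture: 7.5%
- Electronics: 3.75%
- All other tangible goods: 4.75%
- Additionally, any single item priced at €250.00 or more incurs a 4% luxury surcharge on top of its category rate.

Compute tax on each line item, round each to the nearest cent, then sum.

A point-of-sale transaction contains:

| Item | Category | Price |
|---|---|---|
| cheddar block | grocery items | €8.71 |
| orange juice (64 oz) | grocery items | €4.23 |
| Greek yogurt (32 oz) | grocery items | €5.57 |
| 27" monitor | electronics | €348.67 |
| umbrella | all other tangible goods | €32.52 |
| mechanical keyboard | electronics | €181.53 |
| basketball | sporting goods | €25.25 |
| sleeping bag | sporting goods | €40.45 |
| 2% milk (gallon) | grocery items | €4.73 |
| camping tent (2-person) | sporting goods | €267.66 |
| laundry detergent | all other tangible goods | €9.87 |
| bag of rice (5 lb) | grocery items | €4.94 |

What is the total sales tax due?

Cheddar block €8.71: grocery items → 0% → €0.00
Orange juice (64 oz) €4.23: grocery items → 0% → €0.00
Greek yogurt (32 oz) €5.57: grocery items → 0% → €0.00
27" monitor €348.67: electronics → 3.75% + 4% surcharge = 7.75% → €27.02
Umbrella €32.52: all other tangible goods → 4.75% → €1.54
Mechanical keyboard €181.53: electronics → 3.75% → €6.81
Basketball €25.25: sporting goods → 9.5% → €2.40
Sleeping bag €40.45: sporting goods → 9.5% → €3.84
2% milk (gallon) €4.73: grocery items → 0% → €0.00
Camping tent (2-person) €267.66: sporting goods → 9.5% + 4% surcharge = 13.5% → €36.13
Laundry detergent €9.87: all other tangible goods → 4.75% → €0.47
Bag of rice (5 lb) €4.94: grocery items → 0% → €0.00
Total tax = €27.02 + €1.54 + €6.81 + €2.40 + €3.84 + €36.13 + €0.47 = €78.21

€78.21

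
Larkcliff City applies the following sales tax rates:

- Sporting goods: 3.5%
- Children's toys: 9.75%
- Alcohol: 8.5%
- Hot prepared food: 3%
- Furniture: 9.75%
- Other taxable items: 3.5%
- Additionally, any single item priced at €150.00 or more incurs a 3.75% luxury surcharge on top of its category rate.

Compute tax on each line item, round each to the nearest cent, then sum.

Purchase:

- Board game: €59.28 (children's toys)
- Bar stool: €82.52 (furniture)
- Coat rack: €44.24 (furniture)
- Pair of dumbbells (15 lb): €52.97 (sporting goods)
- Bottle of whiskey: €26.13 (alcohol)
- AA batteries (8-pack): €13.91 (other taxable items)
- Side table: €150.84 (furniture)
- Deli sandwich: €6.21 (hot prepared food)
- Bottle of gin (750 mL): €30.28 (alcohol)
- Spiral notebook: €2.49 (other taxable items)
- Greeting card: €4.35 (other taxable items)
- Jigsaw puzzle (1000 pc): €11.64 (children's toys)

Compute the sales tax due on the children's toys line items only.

€6.91

Board game €59.28: children's toys → 9.75% → €5.78
Jigsaw puzzle (1000 pc) €11.64: children's toys → 9.75% → €1.13
Tax on children's toys = €5.78 + €1.13 = €6.91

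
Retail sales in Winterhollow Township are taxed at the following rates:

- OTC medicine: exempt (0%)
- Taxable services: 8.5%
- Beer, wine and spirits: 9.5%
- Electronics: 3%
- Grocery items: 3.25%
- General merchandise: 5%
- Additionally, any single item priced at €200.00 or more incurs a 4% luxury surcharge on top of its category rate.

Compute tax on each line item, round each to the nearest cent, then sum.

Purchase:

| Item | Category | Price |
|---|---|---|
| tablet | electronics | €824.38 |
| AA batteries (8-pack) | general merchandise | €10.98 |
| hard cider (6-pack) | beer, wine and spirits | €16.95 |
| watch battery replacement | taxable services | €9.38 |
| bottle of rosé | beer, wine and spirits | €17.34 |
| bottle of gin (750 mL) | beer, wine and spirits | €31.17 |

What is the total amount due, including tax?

€975.48

Tablet €824.38: electronics → 3% + 4% surcharge = 7% → €57.71
AA batteries (8-pack) €10.98: general merchandise → 5% → €0.55
Hard cider (6-pack) €16.95: beer, wine and spirits → 9.5% → €1.61
Watch battery replacement €9.38: taxable services → 8.5% → €0.80
Bottle of rosé €17.34: beer, wine and spirits → 9.5% → €1.65
Bottle of gin (750 mL) €31.17: beer, wine and spirits → 9.5% → €2.96
Subtotal = €910.20; tax = €65.28; total due = €975.48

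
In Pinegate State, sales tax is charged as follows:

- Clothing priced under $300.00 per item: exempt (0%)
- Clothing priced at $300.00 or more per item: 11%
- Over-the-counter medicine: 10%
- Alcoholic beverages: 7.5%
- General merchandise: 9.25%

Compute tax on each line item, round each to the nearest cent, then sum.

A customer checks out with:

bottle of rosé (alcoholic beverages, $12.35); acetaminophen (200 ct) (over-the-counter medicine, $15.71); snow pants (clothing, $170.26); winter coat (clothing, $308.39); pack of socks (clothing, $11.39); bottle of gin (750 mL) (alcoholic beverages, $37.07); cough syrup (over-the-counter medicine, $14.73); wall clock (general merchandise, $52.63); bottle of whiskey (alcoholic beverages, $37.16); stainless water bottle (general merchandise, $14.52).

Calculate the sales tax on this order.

Bottle of rosé $12.35: alcoholic beverages → 7.5% → $0.93
Acetaminophen (200 ct) $15.71: over-the-counter medicine → 10% → $1.57
Snow pants $170.26: clothing, under $300.00 → 0% → $0.00
Winter coat $308.39: clothing, $300.00 or more → 11% → $33.92
Pack of socks $11.39: clothing, under $300.00 → 0% → $0.00
Bottle of gin (750 mL) $37.07: alcoholic beverages → 7.5% → $2.78
Cough syrup $14.73: over-the-counter medicine → 10% → $1.47
Wall clock $52.63: general merchandise → 9.25% → $4.87
Bottle of whiskey $37.16: alcoholic beverages → 7.5% → $2.79
Stainless water bottle $14.52: general merchandise → 9.25% → $1.34
Total tax = $0.93 + $1.57 + $33.92 + $2.78 + $1.47 + $4.87 + $2.79 + $1.34 = $49.67

$49.67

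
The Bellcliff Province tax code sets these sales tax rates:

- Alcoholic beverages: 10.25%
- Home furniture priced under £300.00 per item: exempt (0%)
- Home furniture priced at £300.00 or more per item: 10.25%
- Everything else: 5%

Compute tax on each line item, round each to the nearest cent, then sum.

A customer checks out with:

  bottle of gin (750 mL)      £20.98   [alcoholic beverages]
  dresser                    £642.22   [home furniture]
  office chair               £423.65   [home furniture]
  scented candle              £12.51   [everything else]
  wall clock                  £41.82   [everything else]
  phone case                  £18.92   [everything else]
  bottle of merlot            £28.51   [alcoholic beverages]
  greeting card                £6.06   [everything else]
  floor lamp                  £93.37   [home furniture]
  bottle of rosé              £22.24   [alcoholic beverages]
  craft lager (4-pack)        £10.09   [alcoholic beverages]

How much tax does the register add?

£121.60

Bottle of gin (750 mL) £20.98: alcoholic beverages → 10.25% → £2.15
Dresser £642.22: home furniture, £300.00 or more → 10.25% → £65.83
Office chair £423.65: home furniture, £300.00 or more → 10.25% → £43.42
Scented candle £12.51: everything else → 5% → £0.63
Wall clock £41.82: everything else → 5% → £2.09
Phone case £18.92: everything else → 5% → £0.95
Bottle of merlot £28.51: alcoholic beverages → 10.25% → £2.92
Greeting card £6.06: everything else → 5% → £0.30
Floor lamp £93.37: home furniture, under £300.00 → 0% → £0.00
Bottle of rosé £22.24: alcoholic beverages → 10.25% → £2.28
Craft lager (4-pack) £10.09: alcoholic beverages → 10.25% → £1.03
Total tax = £2.15 + £65.83 + £43.42 + £0.63 + £2.09 + £0.95 + £2.92 + £0.30 + £2.28 + £1.03 = £121.60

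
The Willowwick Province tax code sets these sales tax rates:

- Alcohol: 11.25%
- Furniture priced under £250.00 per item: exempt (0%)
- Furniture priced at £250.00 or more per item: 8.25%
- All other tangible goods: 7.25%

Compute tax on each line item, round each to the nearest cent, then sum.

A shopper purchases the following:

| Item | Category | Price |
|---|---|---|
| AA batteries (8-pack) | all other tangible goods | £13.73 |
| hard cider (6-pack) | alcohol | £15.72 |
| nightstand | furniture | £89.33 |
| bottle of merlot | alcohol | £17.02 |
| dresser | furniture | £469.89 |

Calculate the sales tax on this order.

AA batteries (8-pack) £13.73: all other tangible goods → 7.25% → £1.00
Hard cider (6-pack) £15.72: alcohol → 11.25% → £1.77
Nightstand £89.33: furniture, under £250.00 → 0% → £0.00
Bottle of merlot £17.02: alcohol → 11.25% → £1.91
Dresser £469.89: furniture, £250.00 or more → 8.25% → £38.77
Total tax = £1.00 + £1.77 + £1.91 + £38.77 = £43.45

£43.45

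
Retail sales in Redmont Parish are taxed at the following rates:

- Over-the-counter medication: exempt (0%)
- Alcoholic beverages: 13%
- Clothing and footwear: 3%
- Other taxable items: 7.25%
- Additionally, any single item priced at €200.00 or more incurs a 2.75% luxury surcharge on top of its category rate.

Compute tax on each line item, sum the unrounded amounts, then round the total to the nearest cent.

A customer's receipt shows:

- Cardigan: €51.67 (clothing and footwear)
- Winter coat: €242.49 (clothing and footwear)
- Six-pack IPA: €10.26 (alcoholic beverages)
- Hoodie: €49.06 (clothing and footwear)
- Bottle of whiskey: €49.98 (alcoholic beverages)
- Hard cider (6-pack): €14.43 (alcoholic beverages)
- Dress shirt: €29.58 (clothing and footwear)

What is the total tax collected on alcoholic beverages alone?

Six-pack IPA €10.26: alcoholic beverages → 13% → €1.3338
Bottle of whiskey €49.98: alcoholic beverages → 13% → €6.4974
Hard cider (6-pack) €14.43: alcoholic beverages → 13% → €1.8759
Tax on alcoholic beverages: unrounded sum = €9.7071 → €9.71

€9.71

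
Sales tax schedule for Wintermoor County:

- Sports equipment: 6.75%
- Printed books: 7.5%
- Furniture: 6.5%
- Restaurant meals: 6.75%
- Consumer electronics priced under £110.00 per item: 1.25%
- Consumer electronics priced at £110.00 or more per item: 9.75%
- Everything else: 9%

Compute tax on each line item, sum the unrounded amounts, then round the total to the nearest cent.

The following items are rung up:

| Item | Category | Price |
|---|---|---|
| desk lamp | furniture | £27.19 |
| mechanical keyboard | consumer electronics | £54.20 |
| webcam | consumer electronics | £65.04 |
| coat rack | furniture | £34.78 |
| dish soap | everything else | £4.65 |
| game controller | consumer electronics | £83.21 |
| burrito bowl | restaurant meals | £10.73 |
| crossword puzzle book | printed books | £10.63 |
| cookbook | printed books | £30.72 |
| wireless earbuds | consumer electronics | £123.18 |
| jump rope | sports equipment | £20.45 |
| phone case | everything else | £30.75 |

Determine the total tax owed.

Desk lamp £27.19: furniture → 6.5% → £1.76735
Mechanical keyboard £54.20: consumer electronics, under £110.00 → 1.25% → £0.6775
Webcam £65.04: consumer electronics, under £110.00 → 1.25% → £0.813
Coat rack £34.78: furniture → 6.5% → £2.2607
Dish soap £4.65: everything else → 9% → £0.4185
Game controller £83.21: consumer electronics, under £110.00 → 1.25% → £1.040125
Burrito bowl £10.73: restaurant meals → 6.75% → £0.724275
Crossword puzzle book £10.63: printed books → 7.5% → £0.79725
Cookbook £30.72: printed books → 7.5% → £2.304
Wireless earbuds £123.18: consumer electronics, £110.00 or more → 9.75% → £12.01005
Jump rope £20.45: sports equipment → 6.75% → £1.380375
Phone case £30.75: everything else → 9% → £2.7675
Unrounded tax sum = £26.960625 → £26.96

£26.96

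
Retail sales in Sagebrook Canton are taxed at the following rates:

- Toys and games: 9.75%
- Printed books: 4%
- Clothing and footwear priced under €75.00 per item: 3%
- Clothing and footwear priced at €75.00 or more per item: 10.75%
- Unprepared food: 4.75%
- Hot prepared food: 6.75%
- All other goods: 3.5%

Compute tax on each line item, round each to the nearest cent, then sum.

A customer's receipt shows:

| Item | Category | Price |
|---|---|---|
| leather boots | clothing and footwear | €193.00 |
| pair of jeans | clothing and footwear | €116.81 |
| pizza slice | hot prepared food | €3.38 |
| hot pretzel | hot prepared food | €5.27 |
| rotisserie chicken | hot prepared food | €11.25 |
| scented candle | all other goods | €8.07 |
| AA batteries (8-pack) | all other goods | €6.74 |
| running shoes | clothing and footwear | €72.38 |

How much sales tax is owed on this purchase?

€37.35

Leather boots €193.00: clothing and footwear, €75.00 or more → 10.75% → €20.75
Pair of jeans €116.81: clothing and footwear, €75.00 or more → 10.75% → €12.56
Pizza slice €3.38: hot prepared food → 6.75% → €0.23
Hot pretzel €5.27: hot prepared food → 6.75% → €0.36
Rotisserie chicken €11.25: hot prepared food → 6.75% → €0.76
Scented candle €8.07: all other goods → 3.5% → €0.28
AA batteries (8-pack) €6.74: all other goods → 3.5% → €0.24
Running shoes €72.38: clothing and footwear, under €75.00 → 3% → €2.17
Total tax = €20.75 + €12.56 + €0.23 + €0.36 + €0.76 + €0.28 + €0.24 + €2.17 = €37.35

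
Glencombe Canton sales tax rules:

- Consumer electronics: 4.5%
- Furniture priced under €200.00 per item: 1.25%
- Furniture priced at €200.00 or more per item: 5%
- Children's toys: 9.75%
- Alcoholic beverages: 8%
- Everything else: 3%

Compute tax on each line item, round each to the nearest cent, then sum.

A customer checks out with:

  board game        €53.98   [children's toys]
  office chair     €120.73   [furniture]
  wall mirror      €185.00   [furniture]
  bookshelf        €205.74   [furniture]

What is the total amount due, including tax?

€584.82

Board game €53.98: children's toys → 9.75% → €5.26
Office chair €120.73: furniture, under €200.00 → 1.25% → €1.51
Wall mirror €185.00: furniture, under €200.00 → 1.25% → €2.31
Bookshelf €205.74: furniture, €200.00 or more → 5% → €10.29
Subtotal = €565.45; tax = €19.37; total due = €584.82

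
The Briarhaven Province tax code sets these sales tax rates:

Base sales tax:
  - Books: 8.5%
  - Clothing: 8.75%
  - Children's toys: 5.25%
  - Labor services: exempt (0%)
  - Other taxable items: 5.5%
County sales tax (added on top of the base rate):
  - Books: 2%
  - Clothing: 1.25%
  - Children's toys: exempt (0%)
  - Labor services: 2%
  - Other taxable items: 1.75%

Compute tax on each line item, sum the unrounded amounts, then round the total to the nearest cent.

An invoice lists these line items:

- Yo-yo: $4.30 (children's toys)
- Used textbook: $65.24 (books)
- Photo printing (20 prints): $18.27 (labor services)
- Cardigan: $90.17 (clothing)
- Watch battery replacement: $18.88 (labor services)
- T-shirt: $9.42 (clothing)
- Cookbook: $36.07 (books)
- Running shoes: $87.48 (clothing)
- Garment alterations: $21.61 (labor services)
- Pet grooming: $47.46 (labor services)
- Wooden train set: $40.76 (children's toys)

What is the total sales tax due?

Yo-yo $4.30: children's toys → 5.25% + 0% county = 5.25% → $0.22575
Used textbook $65.24: books → 8.5% + 2% county = 10.5% → $6.8502
Photo printing (20 prints) $18.27: labor services → 0% + 2% county = 2% → $0.3654
Cardigan $90.17: clothing → 8.75% + 1.25% county = 10% → $9.017
Watch battery replacement $18.88: labor services → 0% + 2% county = 2% → $0.3776
T-shirt $9.42: clothing → 8.75% + 1.25% county = 10% → $0.942
Cookbook $36.07: books → 8.5% + 2% county = 10.5% → $3.78735
Running shoes $87.48: clothing → 8.75% + 1.25% county = 10% → $8.748
Garment alterations $21.61: labor services → 0% + 2% county = 2% → $0.4322
Pet grooming $47.46: labor services → 0% + 2% county = 2% → $0.9492
Wooden train set $40.76: children's toys → 5.25% + 0% county = 5.25% → $2.1399
Unrounded tax sum = $33.8346 → $33.83

$33.83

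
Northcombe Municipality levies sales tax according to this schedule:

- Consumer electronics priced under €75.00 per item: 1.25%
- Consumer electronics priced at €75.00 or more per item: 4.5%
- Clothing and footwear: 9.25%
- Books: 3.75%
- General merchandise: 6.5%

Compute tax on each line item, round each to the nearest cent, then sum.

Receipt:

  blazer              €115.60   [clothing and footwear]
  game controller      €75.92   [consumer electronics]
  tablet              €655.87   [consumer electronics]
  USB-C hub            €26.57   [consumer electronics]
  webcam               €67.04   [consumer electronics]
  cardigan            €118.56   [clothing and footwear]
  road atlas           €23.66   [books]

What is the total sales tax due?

Blazer €115.60: clothing and footwear → 9.25% → €10.69
Game controller €75.92: consumer electronics, €75.00 or more → 4.5% → €3.42
Tablet €655.87: consumer electronics, €75.00 or more → 4.5% → €29.51
USB-C hub €26.57: consumer electronics, under €75.00 → 1.25% → €0.33
Webcam €67.04: consumer electronics, under €75.00 → 1.25% → €0.84
Cardigan €118.56: clothing and footwear → 9.25% → €10.97
Road atlas €23.66: books → 3.75% → €0.89
Total tax = €10.69 + €3.42 + €29.51 + €0.33 + €0.84 + €10.97 + €0.89 = €56.65

€56.65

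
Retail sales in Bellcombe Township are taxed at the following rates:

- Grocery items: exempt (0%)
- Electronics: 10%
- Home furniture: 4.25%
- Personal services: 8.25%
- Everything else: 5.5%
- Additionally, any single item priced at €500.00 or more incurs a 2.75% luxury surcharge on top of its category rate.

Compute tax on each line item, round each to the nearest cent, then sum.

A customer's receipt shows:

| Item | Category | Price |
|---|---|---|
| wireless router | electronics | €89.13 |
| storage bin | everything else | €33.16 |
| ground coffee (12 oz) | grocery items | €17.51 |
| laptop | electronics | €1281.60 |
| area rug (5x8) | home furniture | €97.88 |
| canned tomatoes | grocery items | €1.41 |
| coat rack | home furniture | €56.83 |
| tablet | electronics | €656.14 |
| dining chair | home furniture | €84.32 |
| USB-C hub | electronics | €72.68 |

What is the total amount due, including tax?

€2665.88

Wireless router €89.13: electronics → 10% → €8.91
Storage bin €33.16: everything else → 5.5% → €1.82
Ground coffee (12 oz) €17.51: grocery items → 0% → €0.00
Laptop €1281.60: electronics → 10% + 2.75% surcharge = 12.75% → €163.40
Area rug (5x8) €97.88: home furniture → 4.25% → €4.16
Canned tomatoes €1.41: grocery items → 0% → €0.00
Coat rack €56.83: home furniture → 4.25% → €2.42
Tablet €656.14: electronics → 10% + 2.75% surcharge = 12.75% → €83.66
Dining chair €84.32: home furniture → 4.25% → €3.58
USB-C hub €72.68: electronics → 10% → €7.27
Subtotal = €2390.66; tax = €275.22; total due = €2665.88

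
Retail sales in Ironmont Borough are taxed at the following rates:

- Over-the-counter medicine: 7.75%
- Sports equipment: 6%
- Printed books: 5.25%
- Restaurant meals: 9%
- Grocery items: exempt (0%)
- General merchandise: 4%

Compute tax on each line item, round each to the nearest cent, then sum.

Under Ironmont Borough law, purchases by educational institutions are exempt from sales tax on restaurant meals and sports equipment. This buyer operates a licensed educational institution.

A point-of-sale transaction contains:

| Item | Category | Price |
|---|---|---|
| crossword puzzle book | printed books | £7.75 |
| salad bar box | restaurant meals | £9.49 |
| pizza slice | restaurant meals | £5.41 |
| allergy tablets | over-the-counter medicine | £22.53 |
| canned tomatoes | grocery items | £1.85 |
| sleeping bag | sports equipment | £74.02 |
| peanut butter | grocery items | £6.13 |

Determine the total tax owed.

Crossword puzzle book £7.75: printed books → 5.25% → £0.41
Salad bar box £9.49: restaurant meals, buyer-exempt → 0% → £0.00
Pizza slice £5.41: restaurant meals, buyer-exempt → 0% → £0.00
Allergy tablets £22.53: over-the-counter medicine → 7.75% → £1.75
Canned tomatoes £1.85: grocery items → 0% → £0.00
Sleeping bag £74.02: sports equipment, buyer-exempt → 0% → £0.00
Peanut butter £6.13: grocery items → 0% → £0.00
Total tax = £0.41 + £1.75 = £2.16

£2.16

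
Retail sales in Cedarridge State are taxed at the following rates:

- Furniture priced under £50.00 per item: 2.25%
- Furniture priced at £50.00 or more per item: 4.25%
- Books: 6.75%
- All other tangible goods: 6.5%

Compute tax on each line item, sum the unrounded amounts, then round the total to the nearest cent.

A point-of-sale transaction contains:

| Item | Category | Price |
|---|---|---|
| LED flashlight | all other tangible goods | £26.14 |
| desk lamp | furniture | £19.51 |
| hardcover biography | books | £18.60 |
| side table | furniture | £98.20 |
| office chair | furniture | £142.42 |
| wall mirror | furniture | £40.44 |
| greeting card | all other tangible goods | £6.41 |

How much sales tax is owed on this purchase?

£14.95

LED flashlight £26.14: all other tangible goods → 6.5% → £1.6991
Desk lamp £19.51: furniture, under £50.00 → 2.25% → £0.438975
Hardcover biography £18.60: books → 6.75% → £1.2555
Side table £98.20: furniture, £50.00 or more → 4.25% → £4.1735
Office chair £142.42: furniture, £50.00 or more → 4.25% → £6.05285
Wall mirror £40.44: furniture, under £50.00 → 2.25% → £0.9099
Greeting card £6.41: all other tangible goods → 6.5% → £0.41665
Unrounded tax sum = £14.946475 → £14.95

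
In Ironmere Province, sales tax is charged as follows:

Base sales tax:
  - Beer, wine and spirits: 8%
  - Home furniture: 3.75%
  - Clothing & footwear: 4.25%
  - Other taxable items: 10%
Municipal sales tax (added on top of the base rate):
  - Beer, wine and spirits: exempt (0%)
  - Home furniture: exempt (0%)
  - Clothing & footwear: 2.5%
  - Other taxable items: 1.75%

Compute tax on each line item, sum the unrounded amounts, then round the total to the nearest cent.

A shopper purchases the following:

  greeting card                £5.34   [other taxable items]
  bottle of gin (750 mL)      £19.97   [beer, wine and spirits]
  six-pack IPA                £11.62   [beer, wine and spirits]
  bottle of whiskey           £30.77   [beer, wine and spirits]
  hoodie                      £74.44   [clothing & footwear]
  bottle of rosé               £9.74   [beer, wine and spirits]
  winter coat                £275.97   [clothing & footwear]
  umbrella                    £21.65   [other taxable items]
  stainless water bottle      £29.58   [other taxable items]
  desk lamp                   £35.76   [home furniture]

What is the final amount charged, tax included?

£552.25

Greeting card £5.34: other taxable items → 10% + 1.75% municipal = 11.75% → £0.62745
Bottle of gin (750 mL) £19.97: beer, wine and spirits → 8% + 0% municipal = 8% → £1.5976
Six-pack IPA £11.62: beer, wine and spirits → 8% + 0% municipal = 8% → £0.9296
Bottle of whiskey £30.77: beer, wine and spirits → 8% + 0% municipal = 8% → £2.4616
Hoodie £74.44: clothing & footwear → 4.25% + 2.5% municipal = 6.75% → £5.0247
Bottle of rosé £9.74: beer, wine and spirits → 8% + 0% municipal = 8% → £0.7792
Winter coat £275.97: clothing & footwear → 4.25% + 2.5% municipal = 6.75% → £18.627975
Umbrella £21.65: other taxable items → 10% + 1.75% municipal = 11.75% → £2.543875
Stainless water bottle £29.58: other taxable items → 10% + 1.75% municipal = 11.75% → £3.47565
Desk lamp £35.76: home furniture → 3.75% + 0% municipal = 3.75% → £1.341
Subtotal = £514.84; unrounded tax = £37.40865 → £37.41; total due = £552.25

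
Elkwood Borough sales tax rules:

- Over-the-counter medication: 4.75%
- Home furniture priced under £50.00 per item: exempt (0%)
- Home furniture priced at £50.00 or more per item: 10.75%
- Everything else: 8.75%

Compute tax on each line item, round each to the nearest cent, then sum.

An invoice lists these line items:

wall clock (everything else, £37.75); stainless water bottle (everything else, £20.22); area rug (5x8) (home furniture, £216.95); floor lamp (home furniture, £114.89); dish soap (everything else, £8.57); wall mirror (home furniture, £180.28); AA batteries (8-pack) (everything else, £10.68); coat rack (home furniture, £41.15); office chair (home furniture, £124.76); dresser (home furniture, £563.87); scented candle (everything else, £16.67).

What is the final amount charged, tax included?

Wall clock £37.75: everything else → 8.75% → £3.30
Stainless water bottle £20.22: everything else → 8.75% → £1.77
Area rug (5x8) £216.95: home furniture, £50.00 or more → 10.75% → £23.32
Floor lamp £114.89: home furniture, £50.00 or more → 10.75% → £12.35
Dish soap £8.57: everything else → 8.75% → £0.75
Wall mirror £180.28: home furniture, £50.00 or more → 10.75% → £19.38
AA batteries (8-pack) £10.68: everything else → 8.75% → £0.93
Coat rack £41.15: home furniture, under £50.00 → 0% → £0.00
Office chair £124.76: home furniture, £50.00 or more → 10.75% → £13.41
Dresser £563.87: home furniture, £50.00 or more → 10.75% → £60.62
Scented candle £16.67: everything else → 8.75% → £1.46
Subtotal = £1335.79; tax = £137.29; total due = £1473.08

£1473.08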